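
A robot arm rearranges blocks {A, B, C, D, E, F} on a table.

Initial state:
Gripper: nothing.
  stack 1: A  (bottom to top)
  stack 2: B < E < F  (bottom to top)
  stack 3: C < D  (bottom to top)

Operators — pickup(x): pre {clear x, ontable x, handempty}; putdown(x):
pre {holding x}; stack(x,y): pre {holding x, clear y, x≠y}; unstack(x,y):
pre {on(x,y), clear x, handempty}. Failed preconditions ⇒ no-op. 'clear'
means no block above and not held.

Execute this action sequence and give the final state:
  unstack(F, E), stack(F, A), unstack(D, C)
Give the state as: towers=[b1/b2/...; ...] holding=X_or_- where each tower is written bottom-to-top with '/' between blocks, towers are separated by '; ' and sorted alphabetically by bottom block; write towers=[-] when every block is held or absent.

step 1 (unstack(F, E)): towers=[A; B/E; C/D] holding=F
step 2 (stack(F, A)): towers=[A/F; B/E; C/D] holding=-
step 3 (unstack(D, C)): towers=[A/F; B/E; C] holding=D

towers=[A/F; B/E; C] holding=D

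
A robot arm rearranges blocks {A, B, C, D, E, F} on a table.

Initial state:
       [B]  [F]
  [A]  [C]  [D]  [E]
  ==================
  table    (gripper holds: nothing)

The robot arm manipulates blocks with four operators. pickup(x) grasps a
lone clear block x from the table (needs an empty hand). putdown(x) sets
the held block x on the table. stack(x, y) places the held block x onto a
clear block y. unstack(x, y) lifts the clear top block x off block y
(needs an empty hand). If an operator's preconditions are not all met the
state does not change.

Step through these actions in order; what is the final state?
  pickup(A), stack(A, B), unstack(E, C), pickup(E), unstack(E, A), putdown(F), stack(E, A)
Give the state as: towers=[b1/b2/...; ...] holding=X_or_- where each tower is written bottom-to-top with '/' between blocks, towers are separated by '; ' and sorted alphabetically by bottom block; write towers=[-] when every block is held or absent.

towers=[C/B/A/E; D/F] holding=-

step 1 (pickup(A)): towers=[C/B; D/F; E] holding=A
step 2 (stack(A, B)): towers=[C/B/A; D/F; E] holding=-
step 3 (unstack(E, C)) [no-op]: towers=[C/B/A; D/F; E] holding=-
step 4 (pickup(E)): towers=[C/B/A; D/F] holding=E
step 5 (unstack(E, A)) [no-op]: towers=[C/B/A; D/F] holding=E
step 6 (putdown(F)) [no-op]: towers=[C/B/A; D/F] holding=E
step 7 (stack(E, A)): towers=[C/B/A/E; D/F] holding=-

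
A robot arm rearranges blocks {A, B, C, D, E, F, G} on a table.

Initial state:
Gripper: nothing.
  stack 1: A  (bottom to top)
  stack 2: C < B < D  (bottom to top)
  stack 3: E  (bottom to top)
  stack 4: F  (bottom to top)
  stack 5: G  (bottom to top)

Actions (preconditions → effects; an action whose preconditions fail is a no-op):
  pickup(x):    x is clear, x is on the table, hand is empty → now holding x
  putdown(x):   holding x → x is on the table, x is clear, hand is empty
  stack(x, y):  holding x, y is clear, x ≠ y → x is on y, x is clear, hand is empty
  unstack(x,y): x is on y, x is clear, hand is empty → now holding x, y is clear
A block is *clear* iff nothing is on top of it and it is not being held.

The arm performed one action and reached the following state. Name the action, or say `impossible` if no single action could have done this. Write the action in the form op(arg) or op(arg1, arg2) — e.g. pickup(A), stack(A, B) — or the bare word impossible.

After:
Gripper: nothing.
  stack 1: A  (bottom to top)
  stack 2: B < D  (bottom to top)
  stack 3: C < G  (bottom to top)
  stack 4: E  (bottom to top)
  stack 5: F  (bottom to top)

impossible

target: towers=[A; B/D; C/G; E; F] holding=-
         pickup(F) → towers=[A; C/B/D; E; G] holding=F
         pickup(G) → towers=[A; C/B/D; E; F] holding=G
     unstack(D, B) → towers=[A; C/B; E; F; G] holding=D
         pickup(A) → towers=[C/B/D; E; F; G] holding=A
         pickup(E) → towers=[A; C/B/D; F; G] holding=E
none of the 5 applicable actions match → impossible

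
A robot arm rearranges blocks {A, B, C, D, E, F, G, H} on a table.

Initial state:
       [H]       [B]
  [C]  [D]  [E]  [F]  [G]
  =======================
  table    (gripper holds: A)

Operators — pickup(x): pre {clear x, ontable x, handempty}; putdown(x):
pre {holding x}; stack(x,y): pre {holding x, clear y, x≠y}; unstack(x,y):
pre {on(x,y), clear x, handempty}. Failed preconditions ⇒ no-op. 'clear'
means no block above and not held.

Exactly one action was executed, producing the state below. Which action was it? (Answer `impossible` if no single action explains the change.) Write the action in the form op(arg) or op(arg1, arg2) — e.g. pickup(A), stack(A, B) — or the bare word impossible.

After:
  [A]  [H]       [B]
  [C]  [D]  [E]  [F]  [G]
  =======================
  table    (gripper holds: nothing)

stack(A, C)

target: towers=[C/A; D/H; E; F/B; G] holding=-
        putdown(A) → towers=[A; C; D/H; E; F/B; G] holding=-
       stack(A, G) → towers=[C; D/H; E; F/B; G/A] holding=-
       stack(A, E) → towers=[C; D/H; E/A; F/B; G] holding=-
       stack(A, H) → towers=[C; D/H/A; E; F/B; G] holding=-
       stack(A, B) → towers=[C; D/H; E; F/B/A; G] holding=-
       stack(A, C) → towers=[C/A; D/H; E; F/B; G] holding=-  ← match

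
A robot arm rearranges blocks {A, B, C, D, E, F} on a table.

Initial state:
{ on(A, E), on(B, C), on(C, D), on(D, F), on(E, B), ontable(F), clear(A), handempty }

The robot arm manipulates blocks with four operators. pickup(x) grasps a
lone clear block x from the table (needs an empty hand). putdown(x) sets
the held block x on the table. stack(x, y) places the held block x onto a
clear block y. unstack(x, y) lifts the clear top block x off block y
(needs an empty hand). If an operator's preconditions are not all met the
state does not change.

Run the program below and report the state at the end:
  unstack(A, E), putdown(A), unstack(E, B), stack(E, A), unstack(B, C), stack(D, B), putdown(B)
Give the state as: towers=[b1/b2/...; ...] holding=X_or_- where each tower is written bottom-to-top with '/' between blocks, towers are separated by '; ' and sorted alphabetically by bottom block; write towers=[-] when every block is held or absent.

step 1 (unstack(A, E)): towers=[F/D/C/B/E] holding=A
step 2 (putdown(A)): towers=[A; F/D/C/B/E] holding=-
step 3 (unstack(E, B)): towers=[A; F/D/C/B] holding=E
step 4 (stack(E, A)): towers=[A/E; F/D/C/B] holding=-
step 5 (unstack(B, C)): towers=[A/E; F/D/C] holding=B
step 6 (stack(D, B)) [no-op]: towers=[A/E; F/D/C] holding=B
step 7 (putdown(B)): towers=[A/E; B; F/D/C] holding=-

towers=[A/E; B; F/D/C] holding=-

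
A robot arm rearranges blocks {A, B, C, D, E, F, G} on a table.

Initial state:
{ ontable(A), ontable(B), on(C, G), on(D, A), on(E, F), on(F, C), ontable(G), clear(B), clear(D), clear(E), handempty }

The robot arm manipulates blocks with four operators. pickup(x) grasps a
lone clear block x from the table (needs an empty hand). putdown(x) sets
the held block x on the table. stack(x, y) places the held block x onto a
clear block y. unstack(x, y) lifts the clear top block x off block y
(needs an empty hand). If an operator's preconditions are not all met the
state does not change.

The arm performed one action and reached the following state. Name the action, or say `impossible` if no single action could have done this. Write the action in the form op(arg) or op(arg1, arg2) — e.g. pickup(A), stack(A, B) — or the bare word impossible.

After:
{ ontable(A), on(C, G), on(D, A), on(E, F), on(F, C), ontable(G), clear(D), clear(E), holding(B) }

pickup(B)

target: towers=[A/D; G/C/F/E] holding=B
         pickup(B) → towers=[A/D; G/C/F/E] holding=B  ← match
     unstack(D, A) → towers=[A; B; G/C/F/E] holding=D
     unstack(E, F) → towers=[A/D; B; G/C/F] holding=E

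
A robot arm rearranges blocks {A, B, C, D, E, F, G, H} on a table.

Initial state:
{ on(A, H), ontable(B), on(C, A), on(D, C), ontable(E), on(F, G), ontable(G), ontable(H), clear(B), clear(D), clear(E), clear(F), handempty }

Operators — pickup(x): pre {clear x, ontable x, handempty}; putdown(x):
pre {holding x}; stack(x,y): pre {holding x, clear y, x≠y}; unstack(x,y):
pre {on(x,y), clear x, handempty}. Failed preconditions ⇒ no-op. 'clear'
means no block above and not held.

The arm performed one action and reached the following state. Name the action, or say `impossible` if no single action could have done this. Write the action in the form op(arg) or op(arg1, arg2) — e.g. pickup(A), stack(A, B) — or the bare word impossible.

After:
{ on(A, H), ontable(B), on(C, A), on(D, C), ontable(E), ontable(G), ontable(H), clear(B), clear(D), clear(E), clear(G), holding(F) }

target: towers=[B; E; G; H/A/C/D] holding=F
         pickup(E) → towers=[B; G/F; H/A/C/D] holding=E
         pickup(B) → towers=[E; G/F; H/A/C/D] holding=B
     unstack(F, G) → towers=[B; E; G; H/A/C/D] holding=F  ← match
     unstack(D, C) → towers=[B; E; G/F; H/A/C] holding=D

unstack(F, G)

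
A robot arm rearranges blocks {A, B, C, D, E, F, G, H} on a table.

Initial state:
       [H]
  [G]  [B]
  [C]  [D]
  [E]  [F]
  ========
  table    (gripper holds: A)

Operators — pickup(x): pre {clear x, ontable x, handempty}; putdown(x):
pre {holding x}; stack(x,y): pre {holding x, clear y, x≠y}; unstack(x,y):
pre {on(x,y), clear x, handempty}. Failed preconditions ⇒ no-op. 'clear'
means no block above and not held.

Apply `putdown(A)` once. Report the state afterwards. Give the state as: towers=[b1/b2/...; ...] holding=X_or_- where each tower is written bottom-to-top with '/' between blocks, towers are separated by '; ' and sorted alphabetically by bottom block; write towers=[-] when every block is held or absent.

towers=[A; E/C/G; F/D/B/H] holding=-

before: towers=[E/C/G; F/D/B/H] holding=A
pre[putdown(A)]: holding(A) yes
all met → apply putdown(A)
after:  towers=[A; E/C/G; F/D/B/H] holding=-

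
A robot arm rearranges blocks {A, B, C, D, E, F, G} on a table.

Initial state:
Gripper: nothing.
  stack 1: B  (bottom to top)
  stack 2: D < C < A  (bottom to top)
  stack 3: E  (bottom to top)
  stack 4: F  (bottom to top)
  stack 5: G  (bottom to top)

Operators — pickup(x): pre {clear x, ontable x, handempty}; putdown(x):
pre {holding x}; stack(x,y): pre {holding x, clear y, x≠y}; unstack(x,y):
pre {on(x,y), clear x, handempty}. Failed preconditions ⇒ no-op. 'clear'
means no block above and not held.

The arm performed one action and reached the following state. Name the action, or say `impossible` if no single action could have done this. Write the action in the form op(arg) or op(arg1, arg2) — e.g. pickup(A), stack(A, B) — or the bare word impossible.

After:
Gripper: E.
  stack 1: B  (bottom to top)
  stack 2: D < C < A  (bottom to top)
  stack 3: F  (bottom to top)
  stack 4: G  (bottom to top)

pickup(E)

target: towers=[B; D/C/A; F; G] holding=E
         pickup(B) → towers=[D/C/A; E; F; G] holding=B
         pickup(F) → towers=[B; D/C/A; E; G] holding=F
         pickup(G) → towers=[B; D/C/A; E; F] holding=G
     unstack(A, C) → towers=[B; D/C; E; F; G] holding=A
         pickup(E) → towers=[B; D/C/A; F; G] holding=E  ← match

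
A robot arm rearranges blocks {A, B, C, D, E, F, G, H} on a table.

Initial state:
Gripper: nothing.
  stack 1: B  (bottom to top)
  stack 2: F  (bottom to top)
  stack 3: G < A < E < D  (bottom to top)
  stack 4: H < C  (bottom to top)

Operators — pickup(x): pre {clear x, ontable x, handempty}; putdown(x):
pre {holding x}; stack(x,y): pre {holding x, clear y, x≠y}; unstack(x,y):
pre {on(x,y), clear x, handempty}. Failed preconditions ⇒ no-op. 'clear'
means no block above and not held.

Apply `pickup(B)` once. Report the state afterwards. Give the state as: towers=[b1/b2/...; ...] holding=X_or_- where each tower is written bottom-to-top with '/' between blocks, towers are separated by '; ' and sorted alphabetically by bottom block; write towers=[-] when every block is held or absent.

before: towers=[B; F; G/A/E/D; H/C] holding=-
pre[pickup(B)]: clear(B) ok, ontable(B) ok, handempty ok
all met → apply pickup(B)
after:  towers=[F; G/A/E/D; H/C] holding=B

towers=[F; G/A/E/D; H/C] holding=B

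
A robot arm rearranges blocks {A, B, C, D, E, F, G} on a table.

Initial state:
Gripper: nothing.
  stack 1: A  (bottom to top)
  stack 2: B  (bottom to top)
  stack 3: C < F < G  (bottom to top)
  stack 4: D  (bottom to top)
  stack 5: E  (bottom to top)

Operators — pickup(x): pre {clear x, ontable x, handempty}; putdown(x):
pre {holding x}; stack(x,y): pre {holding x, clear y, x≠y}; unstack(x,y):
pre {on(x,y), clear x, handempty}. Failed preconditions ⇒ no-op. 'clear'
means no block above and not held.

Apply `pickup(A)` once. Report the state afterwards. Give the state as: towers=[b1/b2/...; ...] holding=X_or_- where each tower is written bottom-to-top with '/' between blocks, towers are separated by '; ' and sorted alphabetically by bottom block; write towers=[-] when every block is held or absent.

before: towers=[A; B; C/F/G; D; E] holding=-
pre[pickup(A)]: clear(A) ok, ontable(A) ok, handempty ok
all met → apply pickup(A)
after:  towers=[B; C/F/G; D; E] holding=A

towers=[B; C/F/G; D; E] holding=A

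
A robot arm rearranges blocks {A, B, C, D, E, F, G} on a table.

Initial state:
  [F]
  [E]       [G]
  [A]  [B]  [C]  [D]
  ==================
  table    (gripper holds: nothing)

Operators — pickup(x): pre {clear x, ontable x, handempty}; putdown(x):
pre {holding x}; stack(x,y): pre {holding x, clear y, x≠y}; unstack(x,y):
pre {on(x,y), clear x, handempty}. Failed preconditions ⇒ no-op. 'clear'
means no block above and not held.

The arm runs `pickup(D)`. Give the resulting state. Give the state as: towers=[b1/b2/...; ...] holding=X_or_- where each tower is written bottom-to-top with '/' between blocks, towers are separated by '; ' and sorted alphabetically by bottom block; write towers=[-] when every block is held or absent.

before: towers=[A/E/F; B; C/G; D] holding=-
pre[pickup(D)]: clear(D) ✓, ontable(D) ✓, handempty ✓
all met → apply pickup(D)
after:  towers=[A/E/F; B; C/G] holding=D

towers=[A/E/F; B; C/G] holding=D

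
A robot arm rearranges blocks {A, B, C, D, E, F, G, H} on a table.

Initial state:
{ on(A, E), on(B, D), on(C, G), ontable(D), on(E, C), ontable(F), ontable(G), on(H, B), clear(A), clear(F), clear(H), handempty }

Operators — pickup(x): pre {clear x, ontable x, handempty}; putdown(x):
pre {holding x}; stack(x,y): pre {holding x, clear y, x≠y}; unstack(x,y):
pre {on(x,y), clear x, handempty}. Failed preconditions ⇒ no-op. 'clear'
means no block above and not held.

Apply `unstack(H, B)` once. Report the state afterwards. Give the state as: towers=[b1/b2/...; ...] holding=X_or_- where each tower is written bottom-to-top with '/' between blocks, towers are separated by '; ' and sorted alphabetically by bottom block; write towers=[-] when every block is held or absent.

before: towers=[D/B/H; F; G/C/E/A] holding=-
pre[unstack(H, B)]: on(H,B) ok, clear(H) ok, handempty ok
all met → apply unstack(H, B)
after:  towers=[D/B; F; G/C/E/A] holding=H

towers=[D/B; F; G/C/E/A] holding=H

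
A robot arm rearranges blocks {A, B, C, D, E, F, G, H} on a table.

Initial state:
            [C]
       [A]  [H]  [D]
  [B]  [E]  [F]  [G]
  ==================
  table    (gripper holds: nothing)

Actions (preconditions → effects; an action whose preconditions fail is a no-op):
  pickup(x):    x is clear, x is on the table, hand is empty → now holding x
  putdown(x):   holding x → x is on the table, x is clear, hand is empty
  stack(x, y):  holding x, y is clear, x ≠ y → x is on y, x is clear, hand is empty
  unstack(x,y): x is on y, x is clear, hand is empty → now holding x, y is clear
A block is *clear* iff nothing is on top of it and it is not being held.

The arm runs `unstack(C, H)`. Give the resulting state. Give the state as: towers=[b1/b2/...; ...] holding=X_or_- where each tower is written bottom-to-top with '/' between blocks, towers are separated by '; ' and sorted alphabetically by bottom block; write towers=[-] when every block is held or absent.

before: towers=[B; E/A; F/H/C; G/D] holding=-
pre[unstack(C, H)]: on(C,H) yes, clear(C) yes, handempty yes
all met → apply unstack(C, H)
after:  towers=[B; E/A; F/H; G/D] holding=C

towers=[B; E/A; F/H; G/D] holding=C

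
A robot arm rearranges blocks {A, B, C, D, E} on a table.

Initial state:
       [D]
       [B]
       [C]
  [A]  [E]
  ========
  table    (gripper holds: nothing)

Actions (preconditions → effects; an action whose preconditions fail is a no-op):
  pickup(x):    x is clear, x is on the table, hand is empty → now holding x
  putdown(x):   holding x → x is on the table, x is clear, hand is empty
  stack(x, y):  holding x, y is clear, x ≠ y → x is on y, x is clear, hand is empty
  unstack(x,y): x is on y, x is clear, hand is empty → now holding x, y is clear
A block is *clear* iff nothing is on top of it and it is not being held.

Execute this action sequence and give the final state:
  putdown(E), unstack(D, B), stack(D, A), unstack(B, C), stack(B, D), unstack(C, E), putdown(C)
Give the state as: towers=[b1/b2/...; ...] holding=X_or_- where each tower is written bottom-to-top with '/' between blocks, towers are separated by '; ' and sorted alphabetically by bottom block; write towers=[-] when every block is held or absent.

towers=[A/D/B; C; E] holding=-

step 1 (putdown(E)) [no-op]: towers=[A; E/C/B/D] holding=-
step 2 (unstack(D, B)): towers=[A; E/C/B] holding=D
step 3 (stack(D, A)): towers=[A/D; E/C/B] holding=-
step 4 (unstack(B, C)): towers=[A/D; E/C] holding=B
step 5 (stack(B, D)): towers=[A/D/B; E/C] holding=-
step 6 (unstack(C, E)): towers=[A/D/B; E] holding=C
step 7 (putdown(C)): towers=[A/D/B; C; E] holding=-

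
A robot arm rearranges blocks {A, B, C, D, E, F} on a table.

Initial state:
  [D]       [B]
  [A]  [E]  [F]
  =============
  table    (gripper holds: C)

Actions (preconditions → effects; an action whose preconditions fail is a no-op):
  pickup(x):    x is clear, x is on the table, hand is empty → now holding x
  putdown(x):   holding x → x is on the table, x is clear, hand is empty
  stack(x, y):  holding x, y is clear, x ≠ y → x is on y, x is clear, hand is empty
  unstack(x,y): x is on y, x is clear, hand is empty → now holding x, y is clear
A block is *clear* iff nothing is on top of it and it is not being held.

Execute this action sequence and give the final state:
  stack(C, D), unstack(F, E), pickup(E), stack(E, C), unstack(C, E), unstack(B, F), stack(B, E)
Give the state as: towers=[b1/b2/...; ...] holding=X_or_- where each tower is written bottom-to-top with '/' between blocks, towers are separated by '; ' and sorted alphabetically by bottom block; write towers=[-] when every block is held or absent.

towers=[A/D/C/E/B; F] holding=-

step 1 (stack(C, D)): towers=[A/D/C; E; F/B] holding=-
step 2 (unstack(F, E)) [no-op]: towers=[A/D/C; E; F/B] holding=-
step 3 (pickup(E)): towers=[A/D/C; F/B] holding=E
step 4 (stack(E, C)): towers=[A/D/C/E; F/B] holding=-
step 5 (unstack(C, E)) [no-op]: towers=[A/D/C/E; F/B] holding=-
step 6 (unstack(B, F)): towers=[A/D/C/E; F] holding=B
step 7 (stack(B, E)): towers=[A/D/C/E/B; F] holding=-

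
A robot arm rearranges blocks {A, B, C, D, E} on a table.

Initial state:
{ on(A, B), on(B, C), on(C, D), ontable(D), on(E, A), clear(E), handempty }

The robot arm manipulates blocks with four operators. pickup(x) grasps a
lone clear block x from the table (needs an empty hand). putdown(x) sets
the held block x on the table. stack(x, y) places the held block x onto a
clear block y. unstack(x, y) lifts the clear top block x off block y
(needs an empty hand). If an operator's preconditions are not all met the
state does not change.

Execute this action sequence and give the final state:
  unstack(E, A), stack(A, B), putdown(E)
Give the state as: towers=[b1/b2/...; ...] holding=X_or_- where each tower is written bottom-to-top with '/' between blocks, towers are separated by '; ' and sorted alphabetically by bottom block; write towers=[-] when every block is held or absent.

step 1 (unstack(E, A)): towers=[D/C/B/A] holding=E
step 2 (stack(A, B)) [no-op]: towers=[D/C/B/A] holding=E
step 3 (putdown(E)): towers=[D/C/B/A; E] holding=-

towers=[D/C/B/A; E] holding=-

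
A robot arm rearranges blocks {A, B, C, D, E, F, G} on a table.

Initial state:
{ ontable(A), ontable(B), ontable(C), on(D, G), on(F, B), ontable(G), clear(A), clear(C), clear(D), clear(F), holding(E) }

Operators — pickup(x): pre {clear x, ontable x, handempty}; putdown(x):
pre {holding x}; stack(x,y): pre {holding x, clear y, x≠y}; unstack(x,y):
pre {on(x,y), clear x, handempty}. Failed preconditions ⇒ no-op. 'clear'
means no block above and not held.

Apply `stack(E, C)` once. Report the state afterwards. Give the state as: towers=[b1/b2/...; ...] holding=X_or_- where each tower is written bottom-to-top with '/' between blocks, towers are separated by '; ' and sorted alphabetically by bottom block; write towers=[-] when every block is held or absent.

before: towers=[A; B/F; C; G/D] holding=E
pre[stack(E, C)]: holding(E) yes, clear(C) yes, E≠C yes
all met → apply stack(E, C)
after:  towers=[A; B/F; C/E; G/D] holding=-

towers=[A; B/F; C/E; G/D] holding=-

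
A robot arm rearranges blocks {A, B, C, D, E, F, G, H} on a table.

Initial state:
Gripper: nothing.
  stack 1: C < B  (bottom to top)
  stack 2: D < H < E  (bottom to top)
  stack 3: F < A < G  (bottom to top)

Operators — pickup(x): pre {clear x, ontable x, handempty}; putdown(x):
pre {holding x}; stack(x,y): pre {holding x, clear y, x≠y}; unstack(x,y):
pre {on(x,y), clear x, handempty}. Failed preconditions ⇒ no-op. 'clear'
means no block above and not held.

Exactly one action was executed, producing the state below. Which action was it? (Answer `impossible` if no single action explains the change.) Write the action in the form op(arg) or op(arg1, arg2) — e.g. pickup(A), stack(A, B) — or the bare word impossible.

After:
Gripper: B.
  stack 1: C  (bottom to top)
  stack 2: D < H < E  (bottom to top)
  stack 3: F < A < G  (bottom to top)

target: towers=[C; D/H/E; F/A/G] holding=B
     unstack(G, A) → towers=[C/B; D/H/E; F/A] holding=G
     unstack(E, H) → towers=[C/B; D/H; F/A/G] holding=E
     unstack(B, C) → towers=[C; D/H/E; F/A/G] holding=B  ← match

unstack(B, C)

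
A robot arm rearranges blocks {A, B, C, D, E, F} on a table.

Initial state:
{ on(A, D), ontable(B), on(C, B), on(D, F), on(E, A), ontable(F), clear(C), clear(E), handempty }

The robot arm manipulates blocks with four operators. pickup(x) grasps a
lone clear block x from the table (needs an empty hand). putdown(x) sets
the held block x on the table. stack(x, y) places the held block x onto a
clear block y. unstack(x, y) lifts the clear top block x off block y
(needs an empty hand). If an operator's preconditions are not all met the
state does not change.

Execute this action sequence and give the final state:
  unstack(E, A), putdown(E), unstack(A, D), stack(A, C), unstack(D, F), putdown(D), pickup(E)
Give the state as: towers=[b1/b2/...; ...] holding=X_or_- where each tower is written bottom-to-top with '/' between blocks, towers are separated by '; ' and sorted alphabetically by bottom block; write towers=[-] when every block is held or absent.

towers=[B/C/A; D; F] holding=E

step 1 (unstack(E, A)): towers=[B/C; F/D/A] holding=E
step 2 (putdown(E)): towers=[B/C; E; F/D/A] holding=-
step 3 (unstack(A, D)): towers=[B/C; E; F/D] holding=A
step 4 (stack(A, C)): towers=[B/C/A; E; F/D] holding=-
step 5 (unstack(D, F)): towers=[B/C/A; E; F] holding=D
step 6 (putdown(D)): towers=[B/C/A; D; E; F] holding=-
step 7 (pickup(E)): towers=[B/C/A; D; F] holding=E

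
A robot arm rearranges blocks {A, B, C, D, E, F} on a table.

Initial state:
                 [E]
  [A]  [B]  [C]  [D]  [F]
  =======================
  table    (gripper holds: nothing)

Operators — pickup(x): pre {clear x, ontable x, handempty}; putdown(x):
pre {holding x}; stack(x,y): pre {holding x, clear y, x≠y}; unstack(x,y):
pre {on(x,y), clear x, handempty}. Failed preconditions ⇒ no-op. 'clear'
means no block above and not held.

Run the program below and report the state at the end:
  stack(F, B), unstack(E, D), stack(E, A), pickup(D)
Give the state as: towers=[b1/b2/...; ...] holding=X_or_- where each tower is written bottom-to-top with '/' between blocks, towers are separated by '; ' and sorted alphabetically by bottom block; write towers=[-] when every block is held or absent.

towers=[A/E; B; C; F] holding=D

step 1 (stack(F, B)) [no-op]: towers=[A; B; C; D/E; F] holding=-
step 2 (unstack(E, D)): towers=[A; B; C; D; F] holding=E
step 3 (stack(E, A)): towers=[A/E; B; C; D; F] holding=-
step 4 (pickup(D)): towers=[A/E; B; C; F] holding=D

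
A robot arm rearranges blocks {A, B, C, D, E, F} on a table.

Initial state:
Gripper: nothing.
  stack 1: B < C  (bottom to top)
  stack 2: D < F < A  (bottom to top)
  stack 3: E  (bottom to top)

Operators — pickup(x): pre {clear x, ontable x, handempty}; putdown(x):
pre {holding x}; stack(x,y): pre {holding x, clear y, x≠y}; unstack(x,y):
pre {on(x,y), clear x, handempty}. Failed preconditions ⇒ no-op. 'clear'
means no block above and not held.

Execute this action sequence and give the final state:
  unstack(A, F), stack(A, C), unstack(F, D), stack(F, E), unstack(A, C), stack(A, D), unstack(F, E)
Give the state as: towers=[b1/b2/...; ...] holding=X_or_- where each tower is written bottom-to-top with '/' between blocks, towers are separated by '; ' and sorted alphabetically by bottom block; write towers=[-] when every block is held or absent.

step 1 (unstack(A, F)): towers=[B/C; D/F; E] holding=A
step 2 (stack(A, C)): towers=[B/C/A; D/F; E] holding=-
step 3 (unstack(F, D)): towers=[B/C/A; D; E] holding=F
step 4 (stack(F, E)): towers=[B/C/A; D; E/F] holding=-
step 5 (unstack(A, C)): towers=[B/C; D; E/F] holding=A
step 6 (stack(A, D)): towers=[B/C; D/A; E/F] holding=-
step 7 (unstack(F, E)): towers=[B/C; D/A; E] holding=F

towers=[B/C; D/A; E] holding=F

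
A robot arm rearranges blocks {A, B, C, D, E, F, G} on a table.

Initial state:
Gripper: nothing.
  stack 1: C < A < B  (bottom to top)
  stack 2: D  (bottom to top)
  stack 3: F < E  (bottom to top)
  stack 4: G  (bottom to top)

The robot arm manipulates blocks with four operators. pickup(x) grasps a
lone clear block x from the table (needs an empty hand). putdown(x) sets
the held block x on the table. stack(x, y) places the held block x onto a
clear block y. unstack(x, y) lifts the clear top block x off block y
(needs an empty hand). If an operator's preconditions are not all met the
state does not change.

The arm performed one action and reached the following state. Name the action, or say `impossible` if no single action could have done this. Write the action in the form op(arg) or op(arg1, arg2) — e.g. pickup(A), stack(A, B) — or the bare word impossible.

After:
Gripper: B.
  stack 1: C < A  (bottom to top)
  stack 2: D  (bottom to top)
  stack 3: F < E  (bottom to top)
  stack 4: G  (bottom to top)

target: towers=[C/A; D; F/E; G] holding=B
     unstack(B, A) → towers=[C/A; D; F/E; G] holding=B  ← match
         pickup(G) → towers=[C/A/B; D; F/E] holding=G
         pickup(D) → towers=[C/A/B; F/E; G] holding=D
     unstack(E, F) → towers=[C/A/B; D; F; G] holding=E

unstack(B, A)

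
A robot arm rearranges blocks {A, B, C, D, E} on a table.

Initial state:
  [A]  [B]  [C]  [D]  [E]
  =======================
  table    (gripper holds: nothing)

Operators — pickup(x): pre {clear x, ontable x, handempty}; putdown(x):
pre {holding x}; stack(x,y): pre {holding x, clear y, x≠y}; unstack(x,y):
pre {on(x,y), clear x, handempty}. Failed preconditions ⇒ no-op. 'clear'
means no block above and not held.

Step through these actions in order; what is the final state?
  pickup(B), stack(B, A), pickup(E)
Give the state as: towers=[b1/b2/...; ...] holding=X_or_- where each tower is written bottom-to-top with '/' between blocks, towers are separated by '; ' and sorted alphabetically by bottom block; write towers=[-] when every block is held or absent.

step 1 (pickup(B)): towers=[A; C; D; E] holding=B
step 2 (stack(B, A)): towers=[A/B; C; D; E] holding=-
step 3 (pickup(E)): towers=[A/B; C; D] holding=E

towers=[A/B; C; D] holding=E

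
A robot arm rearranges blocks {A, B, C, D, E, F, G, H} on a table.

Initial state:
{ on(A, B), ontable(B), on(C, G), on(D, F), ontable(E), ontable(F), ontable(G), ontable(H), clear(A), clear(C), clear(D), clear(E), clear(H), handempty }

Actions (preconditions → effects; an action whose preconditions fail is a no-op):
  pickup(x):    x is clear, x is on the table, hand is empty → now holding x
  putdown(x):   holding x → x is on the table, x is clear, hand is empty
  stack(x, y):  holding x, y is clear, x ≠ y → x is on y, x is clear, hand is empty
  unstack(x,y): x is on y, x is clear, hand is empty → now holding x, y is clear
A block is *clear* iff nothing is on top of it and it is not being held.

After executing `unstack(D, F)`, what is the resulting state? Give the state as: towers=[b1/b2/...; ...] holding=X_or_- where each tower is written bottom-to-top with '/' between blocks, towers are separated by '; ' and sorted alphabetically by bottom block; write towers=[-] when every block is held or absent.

towers=[B/A; E; F; G/C; H] holding=D

before: towers=[B/A; E; F/D; G/C; H] holding=-
pre[unstack(D, F)]: on(D,F) ✓, clear(D) ✓, handempty ✓
all met → apply unstack(D, F)
after:  towers=[B/A; E; F; G/C; H] holding=D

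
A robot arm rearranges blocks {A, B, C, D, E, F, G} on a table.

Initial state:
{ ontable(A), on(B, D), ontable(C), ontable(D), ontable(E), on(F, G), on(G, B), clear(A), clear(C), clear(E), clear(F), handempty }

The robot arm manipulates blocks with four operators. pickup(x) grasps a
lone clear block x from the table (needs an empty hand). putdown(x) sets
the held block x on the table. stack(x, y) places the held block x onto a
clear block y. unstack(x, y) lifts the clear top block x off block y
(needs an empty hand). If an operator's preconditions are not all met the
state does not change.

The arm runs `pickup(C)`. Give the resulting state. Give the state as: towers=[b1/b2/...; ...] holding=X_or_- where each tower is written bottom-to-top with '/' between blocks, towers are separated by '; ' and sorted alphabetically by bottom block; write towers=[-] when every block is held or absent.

before: towers=[A; C; D/B/G/F; E] holding=-
pre[pickup(C)]: clear(C) yes, ontable(C) yes, handempty yes
all met → apply pickup(C)
after:  towers=[A; D/B/G/F; E] holding=C

towers=[A; D/B/G/F; E] holding=C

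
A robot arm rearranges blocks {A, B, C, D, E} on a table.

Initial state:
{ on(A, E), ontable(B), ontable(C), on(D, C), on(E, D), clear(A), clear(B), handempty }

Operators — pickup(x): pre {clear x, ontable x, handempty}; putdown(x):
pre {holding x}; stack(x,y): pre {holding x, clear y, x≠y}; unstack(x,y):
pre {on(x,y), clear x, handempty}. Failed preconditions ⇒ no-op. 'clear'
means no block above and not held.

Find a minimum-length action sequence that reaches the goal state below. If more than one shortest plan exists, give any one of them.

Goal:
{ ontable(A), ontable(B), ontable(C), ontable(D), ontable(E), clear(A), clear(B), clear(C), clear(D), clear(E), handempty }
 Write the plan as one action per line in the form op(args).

step 1 (unstack(A, E)): towers=[B; C/D/E] holding=A
step 2 (putdown(A)): towers=[A; B; C/D/E] holding=-
step 3 (unstack(E, D)): towers=[A; B; C/D] holding=E
step 4 (putdown(E)): towers=[A; B; C/D; E] holding=-
step 5 (unstack(D, C)): towers=[A; B; C; E] holding=D
step 6 (putdown(D)): towers=[A; B; C; D; E] holding=-
goal check: towers=[A; B; C; D; E] holding=- — reached (length 6, optimal by BFS)

unstack(A, E)
putdown(A)
unstack(E, D)
putdown(E)
unstack(D, C)
putdown(D)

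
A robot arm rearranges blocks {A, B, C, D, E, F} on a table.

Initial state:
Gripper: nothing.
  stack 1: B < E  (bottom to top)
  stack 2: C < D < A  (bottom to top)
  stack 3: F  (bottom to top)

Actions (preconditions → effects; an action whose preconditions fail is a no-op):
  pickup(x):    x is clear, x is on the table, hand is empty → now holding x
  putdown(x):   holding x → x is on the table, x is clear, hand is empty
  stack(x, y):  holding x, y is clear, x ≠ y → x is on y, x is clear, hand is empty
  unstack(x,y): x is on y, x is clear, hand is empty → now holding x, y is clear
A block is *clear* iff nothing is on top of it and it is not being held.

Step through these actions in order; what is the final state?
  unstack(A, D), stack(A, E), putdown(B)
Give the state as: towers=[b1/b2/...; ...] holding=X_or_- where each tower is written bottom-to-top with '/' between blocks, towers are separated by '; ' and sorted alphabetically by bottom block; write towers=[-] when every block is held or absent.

towers=[B/E/A; C/D; F] holding=-

step 1 (unstack(A, D)): towers=[B/E; C/D; F] holding=A
step 2 (stack(A, E)): towers=[B/E/A; C/D; F] holding=-
step 3 (putdown(B)) [no-op]: towers=[B/E/A; C/D; F] holding=-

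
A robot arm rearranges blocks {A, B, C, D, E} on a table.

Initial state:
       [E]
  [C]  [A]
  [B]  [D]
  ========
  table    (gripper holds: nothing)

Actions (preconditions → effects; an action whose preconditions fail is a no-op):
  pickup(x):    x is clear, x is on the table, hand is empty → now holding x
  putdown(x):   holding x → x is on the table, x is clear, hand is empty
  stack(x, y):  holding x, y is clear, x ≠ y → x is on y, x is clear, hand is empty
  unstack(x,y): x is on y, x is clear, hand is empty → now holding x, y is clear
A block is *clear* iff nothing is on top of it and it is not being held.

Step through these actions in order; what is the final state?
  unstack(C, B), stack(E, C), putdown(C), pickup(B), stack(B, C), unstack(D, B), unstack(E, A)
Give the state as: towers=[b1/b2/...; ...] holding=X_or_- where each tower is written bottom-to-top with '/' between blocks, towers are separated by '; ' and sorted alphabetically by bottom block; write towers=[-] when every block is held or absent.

towers=[C/B; D/A] holding=E

step 1 (unstack(C, B)): towers=[B; D/A/E] holding=C
step 2 (stack(E, C)) [no-op]: towers=[B; D/A/E] holding=C
step 3 (putdown(C)): towers=[B; C; D/A/E] holding=-
step 4 (pickup(B)): towers=[C; D/A/E] holding=B
step 5 (stack(B, C)): towers=[C/B; D/A/E] holding=-
step 6 (unstack(D, B)) [no-op]: towers=[C/B; D/A/E] holding=-
step 7 (unstack(E, A)): towers=[C/B; D/A] holding=E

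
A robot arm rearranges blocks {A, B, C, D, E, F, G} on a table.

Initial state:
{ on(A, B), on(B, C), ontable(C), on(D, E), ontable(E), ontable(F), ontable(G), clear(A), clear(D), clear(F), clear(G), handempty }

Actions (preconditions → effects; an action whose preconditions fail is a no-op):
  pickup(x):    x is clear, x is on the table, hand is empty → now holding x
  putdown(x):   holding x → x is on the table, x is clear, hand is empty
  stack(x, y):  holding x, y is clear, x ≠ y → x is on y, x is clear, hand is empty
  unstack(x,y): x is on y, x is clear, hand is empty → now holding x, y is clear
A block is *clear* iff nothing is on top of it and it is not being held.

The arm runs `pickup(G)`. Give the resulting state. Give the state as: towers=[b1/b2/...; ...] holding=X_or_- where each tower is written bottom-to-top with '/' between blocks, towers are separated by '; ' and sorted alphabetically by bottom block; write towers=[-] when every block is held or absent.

before: towers=[C/B/A; E/D; F; G] holding=-
pre[pickup(G)]: clear(G) ok, ontable(G) ok, handempty ok
all met → apply pickup(G)
after:  towers=[C/B/A; E/D; F] holding=G

towers=[C/B/A; E/D; F] holding=G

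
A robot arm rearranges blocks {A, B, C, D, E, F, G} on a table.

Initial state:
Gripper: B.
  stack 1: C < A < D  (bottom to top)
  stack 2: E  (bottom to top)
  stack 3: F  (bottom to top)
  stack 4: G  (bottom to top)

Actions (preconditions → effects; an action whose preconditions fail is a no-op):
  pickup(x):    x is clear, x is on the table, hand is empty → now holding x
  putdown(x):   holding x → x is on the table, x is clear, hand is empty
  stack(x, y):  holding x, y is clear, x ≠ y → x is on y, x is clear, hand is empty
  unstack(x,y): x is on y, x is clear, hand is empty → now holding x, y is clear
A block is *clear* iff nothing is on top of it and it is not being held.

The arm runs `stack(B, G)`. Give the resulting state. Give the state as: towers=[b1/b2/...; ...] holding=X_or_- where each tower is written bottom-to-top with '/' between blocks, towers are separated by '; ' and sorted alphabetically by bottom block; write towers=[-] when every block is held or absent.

towers=[C/A/D; E; F; G/B] holding=-

before: towers=[C/A/D; E; F; G] holding=B
pre[stack(B, G)]: holding(B) ✓, clear(G) ✓, B≠G ✓
all met → apply stack(B, G)
after:  towers=[C/A/D; E; F; G/B] holding=-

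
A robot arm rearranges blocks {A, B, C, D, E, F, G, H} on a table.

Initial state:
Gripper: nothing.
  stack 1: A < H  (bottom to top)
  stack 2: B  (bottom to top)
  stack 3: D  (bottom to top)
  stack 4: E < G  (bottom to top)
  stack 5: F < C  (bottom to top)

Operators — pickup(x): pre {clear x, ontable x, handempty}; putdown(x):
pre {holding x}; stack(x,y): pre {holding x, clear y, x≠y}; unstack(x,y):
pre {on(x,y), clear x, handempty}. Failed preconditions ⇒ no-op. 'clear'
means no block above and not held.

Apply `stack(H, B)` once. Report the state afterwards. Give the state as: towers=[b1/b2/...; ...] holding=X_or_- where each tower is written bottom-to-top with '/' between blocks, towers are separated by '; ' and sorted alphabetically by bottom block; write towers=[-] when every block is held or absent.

towers=[A/H; B; D; E/G; F/C] holding=-

before: towers=[A/H; B; D; E/G; F/C] holding=-
pre[stack(H, B)]: holding(H) fail, clear(B) ok, H≠B ok
holding(H) unmet → stack(H, B) is a no-op
after:  towers=[A/H; B; D; E/G; F/C] holding=-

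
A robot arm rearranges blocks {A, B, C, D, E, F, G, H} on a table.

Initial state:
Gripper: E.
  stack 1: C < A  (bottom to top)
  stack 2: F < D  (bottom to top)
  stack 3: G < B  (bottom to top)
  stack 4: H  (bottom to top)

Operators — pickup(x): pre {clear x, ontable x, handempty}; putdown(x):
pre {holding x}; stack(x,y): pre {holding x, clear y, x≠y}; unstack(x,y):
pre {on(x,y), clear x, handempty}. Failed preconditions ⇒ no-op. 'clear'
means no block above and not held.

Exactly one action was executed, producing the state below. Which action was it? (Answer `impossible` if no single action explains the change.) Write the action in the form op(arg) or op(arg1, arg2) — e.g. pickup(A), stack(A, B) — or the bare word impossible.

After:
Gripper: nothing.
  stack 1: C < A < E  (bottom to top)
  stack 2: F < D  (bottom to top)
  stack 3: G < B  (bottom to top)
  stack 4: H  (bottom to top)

target: towers=[C/A/E; F/D; G/B; H] holding=-
        putdown(E) → towers=[C/A; E; F/D; G/B; H] holding=-
       stack(E, A) → towers=[C/A/E; F/D; G/B; H] holding=-  ← match
       stack(E, H) → towers=[C/A; F/D; G/B; H/E] holding=-
       stack(E, B) → towers=[C/A; F/D; G/B/E; H] holding=-
       stack(E, D) → towers=[C/A; F/D/E; G/B; H] holding=-

stack(E, A)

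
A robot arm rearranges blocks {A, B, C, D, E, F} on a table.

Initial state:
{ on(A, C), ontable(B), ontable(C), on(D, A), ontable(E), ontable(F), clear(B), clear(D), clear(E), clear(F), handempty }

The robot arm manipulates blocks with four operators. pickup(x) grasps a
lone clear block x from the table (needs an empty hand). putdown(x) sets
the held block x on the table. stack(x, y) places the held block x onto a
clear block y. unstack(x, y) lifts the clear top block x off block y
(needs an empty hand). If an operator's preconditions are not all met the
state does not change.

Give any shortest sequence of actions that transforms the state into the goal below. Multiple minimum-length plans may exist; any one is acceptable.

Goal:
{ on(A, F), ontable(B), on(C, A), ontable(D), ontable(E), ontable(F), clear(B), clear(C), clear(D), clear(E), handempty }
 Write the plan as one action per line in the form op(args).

unstack(D, A)
putdown(D)
unstack(A, C)
stack(A, F)
pickup(C)
stack(C, A)

step 1 (unstack(D, A)): towers=[B; C/A; E; F] holding=D
step 2 (putdown(D)): towers=[B; C/A; D; E; F] holding=-
step 3 (unstack(A, C)): towers=[B; C; D; E; F] holding=A
step 4 (stack(A, F)): towers=[B; C; D; E; F/A] holding=-
step 5 (pickup(C)): towers=[B; D; E; F/A] holding=C
step 6 (stack(C, A)): towers=[B; D; E; F/A/C] holding=-
goal check: towers=[B; D; E; F/A/C] holding=- — reached (length 6, optimal by BFS)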